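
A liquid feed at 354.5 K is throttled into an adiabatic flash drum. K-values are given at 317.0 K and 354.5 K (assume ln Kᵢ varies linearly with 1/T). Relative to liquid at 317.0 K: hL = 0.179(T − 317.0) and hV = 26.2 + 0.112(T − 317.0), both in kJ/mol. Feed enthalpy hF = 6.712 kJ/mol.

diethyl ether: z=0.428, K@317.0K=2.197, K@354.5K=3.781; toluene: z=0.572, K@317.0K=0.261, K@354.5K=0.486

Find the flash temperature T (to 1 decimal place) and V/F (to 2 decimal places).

T = 323.9 K, V/F = 0.21

Adiabatic flash: solve Rachford–Rice at each trial T, then check hF = ψ·hV(T) + (1−ψ)·hL(T).
  T = 317.0 K: K = (2.197, 0.261), RR gives ψ = 0.101, H_out = 2.654 kJ/mol
  T = 354.5 K: K = (3.781, 0.486), RR gives ψ = 0.627, H_out = 21.565 kJ/mol
  T = 335.8 K: K = (2.928, 0.363), RR gives ψ = 0.375, H_out = 12.716 kJ/mol
  T = 326.4 K: K = (2.547, 0.309), RR gives ψ = 0.250, H_out = 8.069 kJ/mol
  T = 321.7 K: K = (2.368, 0.284), RR gives ψ = 0.180, H_out = 5.500 kJ/mol
  T = 324.0 K: K = (2.455, 0.296), RR gives ψ = 0.215, H_out = 6.786 kJ/mol
Linear interpolation between T = 321.7 (H_out = 5.500) and T = 324.0 (H_out = 6.786) on hF = 6.712 gives T ≈ 323.9 K, at which ψ = 0.21.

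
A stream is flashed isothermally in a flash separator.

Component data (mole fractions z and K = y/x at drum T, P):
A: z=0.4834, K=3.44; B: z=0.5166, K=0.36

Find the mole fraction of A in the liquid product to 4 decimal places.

Binary case is linear: z₁(K₁−1)(1+ψ(K₂−1)) + z₂(K₂−1)(1+ψ(K₁−1)) = 0
⇒ ψ = [z₁(K₁−1)+z₂(K₂−1)] / [−(K₁−1)(K₂−1)] = 0.84887/1.56160 = 0.5436
Compositions from xᵢ = zᵢ/(1+ψ(Kᵢ−1)), yᵢ = Kᵢxᵢ:
  A: x = 0.2078, y = 0.7148
  B: x = 0.7922, y = 0.2852

x_A = 0.2078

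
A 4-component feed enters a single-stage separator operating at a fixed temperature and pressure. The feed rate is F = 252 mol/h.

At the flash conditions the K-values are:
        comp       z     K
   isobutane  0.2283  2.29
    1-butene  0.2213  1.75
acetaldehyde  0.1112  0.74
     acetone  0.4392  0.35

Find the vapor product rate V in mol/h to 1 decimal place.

V = 58.9 mol/h

Rachford–Rice: g(V/F) = Σ zᵢ(Kᵢ−1)/(1+V/F(Kᵢ−1)) = 0.
Check two-phase: ΣzᵢKᵢ = 1.1461 > 1 and Σzᵢ/Kᵢ = 1.6313 > 1, so g(0) = 0.1461 > 0 and g(1) = -0.6313 < 0.
Newton–Raphson from V/F = 0.6:
  V/F = 0.6000: g = -0.22178, g' = -0.6892 → V/F = 0.2782
  V/F = 0.2782: g = -0.02561, g' = -0.5762 → V/F = 0.2337
  V/F = 0.2337: g = 0.00009, g' = -0.5809 → V/F = 0.2339
Converged at V/F = 0.2339.
Then V = V/F·F = 0.2339·252 = 58.9 mol/h and L = F − V = 193.1 mol/h.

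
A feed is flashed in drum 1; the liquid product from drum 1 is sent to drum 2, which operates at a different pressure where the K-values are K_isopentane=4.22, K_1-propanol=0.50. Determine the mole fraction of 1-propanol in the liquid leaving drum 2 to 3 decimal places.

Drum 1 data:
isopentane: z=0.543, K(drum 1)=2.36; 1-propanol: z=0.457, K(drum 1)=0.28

x_1-propanol (drum 2) = 0.866

Drum 1:
Let ψ₁ = V/F and solve Σ zᵢ(Kᵢ−1)/(1+ψ₁(Kᵢ−1)) = 0.
Check two-phase: ΣzᵢKᵢ = 1.409 > 1 and Σzᵢ/Kᵢ = 1.862 > 1, so g(0) = 0.409 > 0 and g(1) = -0.862 < 0.
Binary case is linear: z₁(K₁−1)(1+ψ₁(K₂−1)) + z₂(K₂−1)(1+ψ₁(K₁−1)) = 0
⇒ ψ₁ = [z₁(K₁−1)+z₂(K₂−1)] / [−(K₁−1)(K₂−1)] = 0.4094/0.9792 = 0.418
Drum-1 compositions:
  isopentane: x = 0.346, y = 0.817
  1-propanol: x = 0.654, y = 0.183
Drum-2 feed = drum-1 liquid: z₂ = (0.3462, 0.6538).
Drum 2:
Binary case is linear: z₁(K₁−1)(1+ψ₂(K₂−1)) + z₂(K₂−1)(1+ψ₂(K₁−1)) = 0
⇒ ψ₂ = [z₁(K₁−1)+z₂(K₂−1)] / [−(K₁−1)(K₂−1)] = 0.7877/1.6100 = 0.489
  isopentane: x = 0.134, y = 0.567
  1-propanol: x = 0.866, y = 0.433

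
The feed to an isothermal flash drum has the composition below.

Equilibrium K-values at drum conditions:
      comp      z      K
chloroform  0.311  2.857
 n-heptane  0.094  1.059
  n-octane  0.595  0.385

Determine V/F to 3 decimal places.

V/F = 0.211

Rachford–Rice: g(V/F) = Σ zᵢ(Kᵢ−1)/(1+V/F(Kᵢ−1)) = 0.
Feasibility: ΣzᵢKᵢ = 1.217, Σzᵢ/Kᵢ = 1.743 — both > 1, two phases present.
Newton–Raphson from V/F = 0.5:
  V/F = 0.500: g = -0.2236, g' = -0.758 → V/F = 0.205
  V/F = 0.205: g = 0.0050, g' = -0.858 → V/F = 0.211
Converged at V/F = 0.211.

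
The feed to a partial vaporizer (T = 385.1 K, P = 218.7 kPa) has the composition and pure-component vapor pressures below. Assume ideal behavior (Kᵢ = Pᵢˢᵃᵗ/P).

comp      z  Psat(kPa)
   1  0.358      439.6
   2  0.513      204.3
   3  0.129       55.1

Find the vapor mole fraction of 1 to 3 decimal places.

Raoult's law: Kᵢ = Pᵢˢᵃᵗ/P = Pᵢˢᵃᵗ/218.7.
  K_1 = 439.6/218.7 = 2.01006, K_2 = 204.3/218.7 = 0.93416, K_3 = 55.1/218.7 = 0.25194
Rachford–Rice: g(ψ) = Σ zᵢ(Kᵢ−1)/(1+ψ(Kᵢ−1)) = 0.
g(0) = ΣzᵢKᵢ − 1 = 0.231 and g(1) = 1 − Σzᵢ/Kᵢ = -0.239, so a root lies in (0, 1).
Newton–Raphson from ψ = 0.5:
  ψ = 0.500: g = 0.0512, g' = -0.348 → ψ = 0.647
  ψ = 0.647: g = -0.0037, g' = -0.407 → ψ = 0.638
Converged at ψ = 0.638.
Compositions from xᵢ = zᵢ/(1+ψ(Kᵢ−1)), yᵢ = Kᵢxᵢ:
  1: x = 0.218, y = 0.438
  2: x = 0.535, y = 0.500
  3: x = 0.247, y = 0.062

y_1 = 0.438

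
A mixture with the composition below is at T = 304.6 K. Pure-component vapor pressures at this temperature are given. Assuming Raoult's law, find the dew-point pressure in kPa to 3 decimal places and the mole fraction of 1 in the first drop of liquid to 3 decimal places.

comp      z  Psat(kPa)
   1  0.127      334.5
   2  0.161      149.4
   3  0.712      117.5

At the dew point ψ → 1, so Σzᵢ/Kᵢ = 1 with Kᵢ = Pᵢˢᵃᵗ/P ⇒ 1/P = Σzᵢ/Pᵢˢᵃᵗ.
1/P = 0.127/334.5 + 0.161/149.4 + 0.712/117.5 = 0.007517 ⇒ P = 133.034 kPa
xᵢ = zᵢP/Pᵢˢᵃᵗ ⇒ x_1 = 0.127·133.034/334.5 = 0.051

Pdew = 133.034 kPa, x_1 = 0.051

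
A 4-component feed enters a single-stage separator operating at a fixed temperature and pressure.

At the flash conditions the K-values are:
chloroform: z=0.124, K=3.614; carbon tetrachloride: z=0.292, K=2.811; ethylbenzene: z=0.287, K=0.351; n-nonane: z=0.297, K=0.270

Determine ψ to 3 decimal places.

Let ψ = V/F and solve Σ zᵢ(Kᵢ−1)/(1+ψ(Kᵢ−1)) = 0.
Check two-phase: ΣzᵢKᵢ = 1.450 > 1 and Σzᵢ/Kᵢ = 2.056 > 1, so g(0) = 0.450 > 0 and g(1) = -1.056 < 0.
Newton–Raphson from ψ = 0.5:
  ψ = 0.500: g = -0.1992, g' = -1.080 → ψ = 0.316
  ψ = 0.316: g = -0.0019, g' = -1.101 → ψ = 0.314
Converged at ψ = 0.314.

ψ = 0.314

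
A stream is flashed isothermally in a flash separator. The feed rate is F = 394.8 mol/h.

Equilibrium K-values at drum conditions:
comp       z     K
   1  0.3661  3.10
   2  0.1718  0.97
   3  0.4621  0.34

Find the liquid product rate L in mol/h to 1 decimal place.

L = 237.7 mol/h

Let ψ = V/F and solve Σ zᵢ(Kᵢ−1)/(1+ψ(Kᵢ−1)) = 0.
Feasibility: ΣzᵢKᵢ = 1.4587, Σzᵢ/Kᵢ = 1.6543 — both > 1, two phases present.
Newton–Raphson from ψ = 0.48:
  ψ = 0.4800: g = -0.06876, g' = -0.8318 → ψ = 0.3973
  ψ = 0.3973: g = 0.00050, g' = -0.8498 → ψ = 0.3979
Converged at ψ = 0.3979.
Then V = ψ·F = 0.3979·394.8 = 157.1 mol/h and L = F − V = 237.7 mol/h.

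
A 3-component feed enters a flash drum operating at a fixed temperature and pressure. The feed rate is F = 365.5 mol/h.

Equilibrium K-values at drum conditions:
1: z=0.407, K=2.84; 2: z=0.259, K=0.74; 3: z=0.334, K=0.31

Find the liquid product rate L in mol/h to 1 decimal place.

Rachford–Rice: g(β) = Σ zᵢ(Kᵢ−1)/(1+β(Kᵢ−1)) = 0.
Feasibility: ΣzᵢKᵢ = 1.451, Σzᵢ/Kᵢ = 1.571 — both > 1, two phases present.
Newton–Raphson from β = 0.5:
  β = 0.500: g = -0.0392, g' = -0.768 → β = 0.449
Converged at β = 0.449.
Then V = β·F = 0.4489·365.5 = 164.1 mol/h and L = F − V = 201.4 mol/h.

L = 201.4 mol/h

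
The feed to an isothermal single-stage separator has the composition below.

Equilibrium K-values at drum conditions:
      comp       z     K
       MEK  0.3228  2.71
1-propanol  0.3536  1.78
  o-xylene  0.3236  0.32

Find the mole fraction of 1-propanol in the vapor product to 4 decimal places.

y_1-propanol = 0.4048

Rachford–Rice: g(ψ) = Σ zᵢ(Kᵢ−1)/(1+ψ(Kᵢ−1)) = 0.
Check two-phase: ΣzᵢKᵢ = 1.6077 > 1 and Σzᵢ/Kᵢ = 1.3290 > 1, so g(0) = 0.6077 > 0 and g(1) = -0.3290 < 0.
Newton iteration, ψ⁰ = 0.5:
  ψ = 0.5000: g = 0.16258, g' = -0.7292 → ψ = 0.7230
  ψ = 0.7230: g = -0.00965, g' = -0.8557 → ψ = 0.7117
  ψ = 0.7117: g = -0.00007, g' = -0.8429 → ψ = 0.7116
Converged at ψ = 0.7116.
Compositions from xᵢ = zᵢ/(1+ψ(Kᵢ−1)), yᵢ = Kᵢxᵢ:
  MEK: x = 0.1456, y = 0.3946
  1-propanol: x = 0.2274, y = 0.4048
  o-xylene: x = 0.6270, y = 0.2006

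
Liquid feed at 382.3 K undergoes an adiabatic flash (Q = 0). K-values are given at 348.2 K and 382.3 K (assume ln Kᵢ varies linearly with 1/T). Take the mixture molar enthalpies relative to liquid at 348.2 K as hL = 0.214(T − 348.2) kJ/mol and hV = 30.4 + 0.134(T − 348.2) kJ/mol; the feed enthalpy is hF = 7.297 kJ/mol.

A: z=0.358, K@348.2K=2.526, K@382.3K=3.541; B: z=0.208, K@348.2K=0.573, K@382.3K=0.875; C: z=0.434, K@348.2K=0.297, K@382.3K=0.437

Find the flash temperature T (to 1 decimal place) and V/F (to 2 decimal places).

T = 352.6 K, V/F = 0.21

Adiabatic flash: solve Rachford–Rice at each trial T, then check hF = ψ·hV(T) + (1−ψ)·hL(T).
  T = 348.2 K: K = (2.526, 0.573, 0.297), RR gives ψ = 0.160, H_out = 4.864 kJ/mol
  T = 382.3 K: K = (3.541, 0.875, 0.437), RR gives ψ = 0.546, H_out = 22.420 kJ/mol
  T = 365.2 K: K = (3.013, 0.715, 0.363), RR gives ψ = 0.352, H_out = 13.848 kJ/mol
  T = 356.7 K: K = (2.765, 0.642, 0.329), RR gives ψ = 0.258, H_out = 9.485 kJ/mol
  T = 352.4 K: K = (2.643, 0.606, 0.313), RR gives ψ = 0.209, H_out = 7.191 kJ/mol
  T = 354.5 K: K = (2.702, 0.623, 0.321), RR gives ψ = 0.233, H_out = 8.321 kJ/mol
Linear interpolation between T = 352.4 (H_out = 7.191) and T = 354.5 (H_out = 8.321) on hF = 7.297 gives T ≈ 352.6 K, at which ψ = 0.21.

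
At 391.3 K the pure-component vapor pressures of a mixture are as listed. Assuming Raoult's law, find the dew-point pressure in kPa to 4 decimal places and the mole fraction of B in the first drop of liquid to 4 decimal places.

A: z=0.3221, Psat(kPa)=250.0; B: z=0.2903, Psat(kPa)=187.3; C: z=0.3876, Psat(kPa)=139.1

Pdew = 177.7840 kPa, x_B = 0.2756

At the dew point ψ → 1, so Σzᵢ/Kᵢ = 1 with Kᵢ = Pᵢˢᵃᵗ/P ⇒ 1/P = Σzᵢ/Pᵢˢᵃᵗ.
1/P = 0.3221/250.0 + 0.2903/187.3 + 0.3876/139.1 = 0.0056248 ⇒ P = 177.7840 kPa
xᵢ = zᵢP/Pᵢˢᵃᵗ ⇒ x_B = 0.2903·177.7840/187.3 = 0.2756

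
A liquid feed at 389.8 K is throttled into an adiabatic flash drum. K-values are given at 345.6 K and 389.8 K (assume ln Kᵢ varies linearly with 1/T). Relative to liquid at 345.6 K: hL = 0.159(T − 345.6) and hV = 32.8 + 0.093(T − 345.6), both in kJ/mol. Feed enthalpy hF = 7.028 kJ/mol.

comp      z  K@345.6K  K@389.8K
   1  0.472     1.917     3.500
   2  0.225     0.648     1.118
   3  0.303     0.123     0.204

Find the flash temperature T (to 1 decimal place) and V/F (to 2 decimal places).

T = 348.8 K, V/F = 0.20

Adiabatic flash: solve Rachford–Rice at each trial T, then check hF = ψ·hV(T) + (1−ψ)·hL(T).
  T = 345.6 K: K = (1.917, 0.648, 0.123), RR gives ψ = 0.136, H_out = 4.457 kJ/mol
  T = 389.8 K: K = (3.500, 1.118, 0.204), RR gives ψ = 0.629, H_out = 25.833 kJ/mol
  T = 367.7 K: K = (2.638, 0.865, 0.161), RR gives ψ = 0.454, H_out = 17.752 kJ/mol
  T = 356.6 K: K = (2.258, 0.752, 0.141), RR gives ψ = 0.325, H_out = 12.162 kJ/mol
  T = 351.1 K: K = (2.083, 0.699, 0.132), RR gives ψ = 0.241, H_out = 8.680 kJ/mol
  T = 348.4 K: K = (2.001, 0.674, 0.127), RR gives ψ = 0.192, H_out = 6.718 kJ/mol
  T = 349.8 K: K = (2.043, 0.687, 0.130), RR gives ψ = 0.218, H_out = 7.759 kJ/mol
Linear interpolation between T = 348.4 (H_out = 6.718) and T = 349.8 (H_out = 7.759) on hF = 7.028 gives T ≈ 348.8 K, at which ψ = 0.20.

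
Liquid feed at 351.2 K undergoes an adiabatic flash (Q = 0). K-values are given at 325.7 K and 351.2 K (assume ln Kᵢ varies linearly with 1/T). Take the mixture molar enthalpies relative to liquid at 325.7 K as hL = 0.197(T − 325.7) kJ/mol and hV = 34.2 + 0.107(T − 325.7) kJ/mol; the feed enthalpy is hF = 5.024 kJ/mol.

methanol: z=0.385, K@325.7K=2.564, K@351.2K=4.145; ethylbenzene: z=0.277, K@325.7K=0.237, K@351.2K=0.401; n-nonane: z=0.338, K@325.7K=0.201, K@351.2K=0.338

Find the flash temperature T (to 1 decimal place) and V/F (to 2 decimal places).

Adiabatic flash: solve Rachford–Rice at each trial T, then check hF = ψ·hV(T) + (1−ψ)·hL(T).
  T = 325.7 K: K = (2.564, 0.237, 0.201), RR gives ψ = 0.099, H_out = 3.372 kJ/mol
  T = 351.2 K: K = (4.145, 0.401, 0.338), RR gives ψ = 0.412, H_out = 18.154 kJ/mol
  T = 338.4 K: K = (3.287, 0.311, 0.263), RR gives ψ = 0.269, H_out = 11.396 kJ/mol
  T = 332.0 K: K = (2.907, 0.272, 0.230), RR gives ψ = 0.190, H_out = 7.634 kJ/mol
  T = 328.9 K: K = (2.734, 0.254, 0.215), RR gives ψ = 0.147, H_out = 5.626 kJ/mol
  T = 327.3 K: K = (2.648, 0.246, 0.208), RR gives ψ = 0.124, H_out = 4.525 kJ/mol
Linear interpolation between T = 327.3 (H_out = 4.525) and T = 328.9 (H_out = 5.626) on hF = 5.024 gives T ≈ 328.0 K, at which ψ = 0.13.

T = 328.0 K, V/F = 0.13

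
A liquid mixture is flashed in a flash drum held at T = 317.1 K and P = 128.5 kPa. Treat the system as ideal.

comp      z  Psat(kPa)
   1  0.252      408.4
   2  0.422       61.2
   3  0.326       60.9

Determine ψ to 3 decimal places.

Raoult's law: Kᵢ = Pᵢˢᵃᵗ/P = Pᵢˢᵃᵗ/128.5.
  K_1 = 408.4/128.5 = 3.17821, K_2 = 61.2/128.5 = 0.47626, K_3 = 60.9/128.5 = 0.47393
Iterate (Newton) starting at ψ = 0.57:
  ψ = 0.570: g = -0.3151, g' = -0.657 → ψ = 0.091
  ψ = 0.091: g = 0.0464, g' = -1.061 → ψ = 0.134
  ψ = 0.134: g = 0.0024, g' = -0.954 → ψ = 0.137
Converged at ψ = 0.137.

ψ = 0.137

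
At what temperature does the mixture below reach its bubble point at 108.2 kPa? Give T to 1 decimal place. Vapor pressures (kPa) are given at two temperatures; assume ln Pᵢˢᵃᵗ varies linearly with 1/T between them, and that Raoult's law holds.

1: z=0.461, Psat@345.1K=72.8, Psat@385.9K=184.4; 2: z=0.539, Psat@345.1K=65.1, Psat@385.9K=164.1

Bubble-point temperature: ΣzᵢPᵢˢᵃᵗ(T) = P. Interpolate ln Pᵢˢᵃᵗ = aᵢ + bᵢ/T.
  T = 345.1 K: ΣzᵢPᵢˢᵃᵗ = 68.65 kPa
  T = 385.9 K: ΣzᵢPᵢˢᵃᵗ = 173.46 kPa
  T = 365.5 K: ΣzᵢPᵢˢᵃᵗ = 111.98 kPa
  T = 355.3 K: ΣzᵢPᵢˢᵃᵗ = 88.30 kPa
  T = 360.4 K: ΣzᵢPᵢˢᵃᵗ = 99.60 kPa
  T = 362.9 K: ΣzᵢPᵢˢᵃᵗ = 105.53 kPa
Interpolating between 362.9 K and 365.5 K gives T ≈ 364.0 K.

T = 364.0 K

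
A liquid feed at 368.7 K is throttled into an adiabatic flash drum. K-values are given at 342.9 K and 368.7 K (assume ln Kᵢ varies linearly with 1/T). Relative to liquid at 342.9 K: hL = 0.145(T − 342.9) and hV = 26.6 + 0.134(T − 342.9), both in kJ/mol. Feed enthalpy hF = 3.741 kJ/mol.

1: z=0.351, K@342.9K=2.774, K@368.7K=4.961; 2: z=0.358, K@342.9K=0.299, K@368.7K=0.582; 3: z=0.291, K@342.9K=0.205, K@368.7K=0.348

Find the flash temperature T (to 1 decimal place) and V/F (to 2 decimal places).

T = 344.4 K, V/F = 0.13

Adiabatic flash: solve Rachford–Rice at each trial T, then check hF = ψ·hV(T) + (1−ψ)·hL(T).
  T = 342.9 K: K = (2.774, 0.299, 0.205), RR gives ψ = 0.106, H_out = 2.828 kJ/mol
  T = 368.7 K: K = (4.961, 0.582, 0.348), RR gives ψ = 0.496, H_out = 16.788 kJ/mol
  T = 355.8 K: K = (3.749, 0.422, 0.270), RR gives ψ = 0.305, H_out = 9.947 kJ/mol
  T = 349.4 K: K = (3.238, 0.357, 0.236), RR gives ψ = 0.213, H_out = 6.584 kJ/mol
  T = 346.1 K: K = (2.995, 0.327, 0.220), RR gives ψ = 0.161, H_out = 4.742 kJ/mol
  T = 344.5 K: K = (2.883, 0.313, 0.212), RR gives ψ = 0.134, H_out = 3.804 kJ/mol
Linear interpolation between T = 342.9 (H_out = 2.828) and T = 344.5 (H_out = 3.804) on hF = 3.741 gives T ≈ 344.4 K, at which ψ = 0.13.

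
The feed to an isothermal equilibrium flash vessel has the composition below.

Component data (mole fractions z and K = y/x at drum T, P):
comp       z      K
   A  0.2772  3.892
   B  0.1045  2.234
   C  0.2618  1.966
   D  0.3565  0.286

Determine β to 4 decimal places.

β = 0.6784

Let β = V/F and solve Σ zᵢ(Kᵢ−1)/(1+β(Kᵢ−1)) = 0.
g(0) = ΣzᵢKᵢ − 1 = 0.9290 and g(1) = 1 − Σzᵢ/Kᵢ = -0.4977, so a root lies in (0, 1).
Newton iteration, β⁰ = 0.41:
  β = 0.4100: g = 0.27366, g' = -1.0441 → β = 0.6721
  β = 0.6721: g = 0.00678, g' = -1.0767 → β = 0.6784
Converged at β = 0.6784.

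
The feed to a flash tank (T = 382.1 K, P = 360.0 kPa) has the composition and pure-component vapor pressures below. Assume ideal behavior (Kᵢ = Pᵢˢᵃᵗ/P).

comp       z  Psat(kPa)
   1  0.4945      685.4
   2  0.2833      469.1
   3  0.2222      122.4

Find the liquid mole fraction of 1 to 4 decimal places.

Raoult's law: Kᵢ = Pᵢˢᵃᵗ/P = Pᵢˢᵃᵗ/360.0.
  K_1 = 685.4/360.0 = 1.903889, K_2 = 469.1/360.0 = 1.303056, K_3 = 122.4/360.0 = 0.340000
Rachford–Rice: g(V/F) = Σ zᵢ(Kᵢ−1)/(1+V/F(Kᵢ−1)) = 0.
g(0) = ΣzᵢKᵢ − 1 = 0.3862 and g(1) = 1 − Σzᵢ/Kᵢ = -0.1307, so a root lies in (0, 1).
Iterate (Newton) starting at V/F = 0.34:
  V/F = 0.3400: g = 0.23065, g' = -0.4187 → V/F = 0.8909
  V/F = 0.8909: g = -0.04076, g' = -0.7103 → V/F = 0.8335
  V/F = 0.8335: g = -0.00253, g' = -0.6262 → V/F = 0.8295
Converged at V/F = 0.8295.
Compositions from xᵢ = zᵢ/(1+V/F(Kᵢ−1)), yᵢ = Kᵢxᵢ:
  1: x = 0.2826, y = 0.5381
  2: x = 0.2264, y = 0.2950
  3: x = 0.4910, y = 0.1669

x_1 = 0.2826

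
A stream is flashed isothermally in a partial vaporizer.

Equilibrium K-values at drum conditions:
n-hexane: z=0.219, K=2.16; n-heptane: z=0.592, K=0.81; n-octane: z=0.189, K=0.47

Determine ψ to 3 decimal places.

Let ψ = V/F and solve Σ zᵢ(Kᵢ−1)/(1+ψ(Kᵢ−1)) = 0.
g(0) = ΣzᵢKᵢ − 1 = 0.041 and g(1) = 1 − Σzᵢ/Kᵢ = -0.234, so a root lies in (0, 1).
Newton–Raphson from ψ = 0.49:
  ψ = 0.490: g = -0.0974, g' = -0.243 → ψ = 0.089
  ψ = 0.089: g = 0.0108, g' = -0.323 → ψ = 0.122
  ψ = 0.122: g = 0.0002, g' = -0.309 → ψ = 0.123
Converged at ψ = 0.123.

ψ = 0.123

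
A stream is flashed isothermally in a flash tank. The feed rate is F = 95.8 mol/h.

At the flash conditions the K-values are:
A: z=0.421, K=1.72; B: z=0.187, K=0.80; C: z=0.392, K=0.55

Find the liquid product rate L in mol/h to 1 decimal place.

Let β = V/F and solve Σ zᵢ(Kᵢ−1)/(1+β(Kᵢ−1)) = 0.
Feasibility: ΣzᵢKᵢ = 1.089, Σzᵢ/Kᵢ = 1.191 — both > 1, two phases present.
Iterate (Newton) starting at β = 0.5:
  β = 0.500: g = -0.0463, g' = -0.259 → β = 0.322
  β = 0.322: g = -0.0001, g' = -0.261 → β = 0.321
Converged at β = 0.321.
Then V = β·F = 0.3213·95.8 = 30.8 mol/h and L = F − V = 65.0 mol/h.

L = 65.0 mol/h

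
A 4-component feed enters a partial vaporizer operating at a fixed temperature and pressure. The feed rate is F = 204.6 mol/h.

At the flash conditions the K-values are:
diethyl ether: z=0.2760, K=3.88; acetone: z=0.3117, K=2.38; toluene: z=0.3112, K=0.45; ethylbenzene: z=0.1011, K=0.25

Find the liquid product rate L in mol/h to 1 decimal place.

L = 51.5 mol/h

Let β = V/F and solve Σ zᵢ(Kᵢ−1)/(1+β(Kᵢ−1)) = 0.
Feasibility: ΣzᵢKᵢ = 1.9780, Σzᵢ/Kᵢ = 1.2981 — both > 1, two phases present.
Iterate (Newton) starting at β = 0.3:
  β = 0.3000: g = 0.42782, g' = -1.1855 → β = 0.6609
  β = 0.6609: g = 0.07950, g' = -0.8899 → β = 0.7502
  β = 0.7502: g = -0.00194, g' = -0.9427 → β = 0.7482
Converged at β = 0.7482.
Then V = β·F = 0.7482·204.6 = 153.1 mol/h and L = F − V = 51.5 mol/h.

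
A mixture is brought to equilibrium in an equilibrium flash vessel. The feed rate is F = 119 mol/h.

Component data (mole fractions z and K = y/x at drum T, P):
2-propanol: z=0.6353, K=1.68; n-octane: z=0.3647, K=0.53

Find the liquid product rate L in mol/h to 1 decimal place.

L = 22.0 mol/h

Let ψ = V/F and solve Σ zᵢ(Kᵢ−1)/(1+ψ(Kᵢ−1)) = 0.
Feasibility: ΣzᵢKᵢ = 1.2606, Σzᵢ/Kᵢ = 1.0663 — both > 1, two phases present.
Binary case is linear: z₁(K₁−1)(1+ψ(K₂−1)) + z₂(K₂−1)(1+ψ(K₁−1)) = 0
⇒ ψ = [z₁(K₁−1)+z₂(K₂−1)] / [−(K₁−1)(K₂−1)] = 0.26059/0.31960 = 0.8154
Then V = ψ·F = 0.8154·119 = 97.0 mol/h and L = F − V = 22.0 mol/h.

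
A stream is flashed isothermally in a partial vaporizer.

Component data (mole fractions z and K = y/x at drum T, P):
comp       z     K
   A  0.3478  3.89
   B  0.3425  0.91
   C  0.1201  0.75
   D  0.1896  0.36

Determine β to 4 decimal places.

Iterate (Newton) starting at β = 0.5:
  β = 0.5000: g = 0.16606, g' = -0.6667 → β = 0.7491
  β = 0.7491: g = 0.01451, g' = -0.5911 → β = 0.7736
  β = 0.7736: g = -0.00007, g' = -0.5968 → β = 0.7735
Converged at β = 0.7735.

β = 0.7735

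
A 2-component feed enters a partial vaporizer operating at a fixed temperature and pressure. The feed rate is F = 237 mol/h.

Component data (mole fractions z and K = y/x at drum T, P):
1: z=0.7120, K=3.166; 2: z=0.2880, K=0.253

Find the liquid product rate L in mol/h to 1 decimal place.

L = 42.6 mol/h

Newton–Raphson from V/F = 0.5:
  V/F = 0.5000: g = 0.39698, g' = -1.1793 → V/F = 0.8366
  V/F = 0.8366: g = -0.02521, g' = -1.5649 → V/F = 0.8205
  V/F = 0.8205: g = -0.00049, g' = -1.5057 → V/F = 0.8202
Converged at V/F = 0.8202.
Then V = V/F·F = 0.8202·237 = 194.4 mol/h and L = F − V = 42.6 mol/h.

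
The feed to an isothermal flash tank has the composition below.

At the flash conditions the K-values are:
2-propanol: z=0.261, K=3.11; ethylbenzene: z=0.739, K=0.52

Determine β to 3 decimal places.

β = 0.194

Rachford–Rice: g(β) = Σ zᵢ(Kᵢ−1)/(1+β(Kᵢ−1)) = 0.
Check two-phase: ΣzᵢKᵢ = 1.196 > 1 and Σzᵢ/Kᵢ = 1.505 > 1, so g(0) = 0.196 > 0 and g(1) = -0.505 < 0.
Newton–Raphson from β = 0.59:
  β = 0.590: g = -0.2496, g' = -0.562 → β = 0.146
  β = 0.146: g = 0.0396, g' = -0.876 → β = 0.191
  β = 0.191: g = 0.0019, g' = -0.796 → β = 0.194
Converged at β = 0.194.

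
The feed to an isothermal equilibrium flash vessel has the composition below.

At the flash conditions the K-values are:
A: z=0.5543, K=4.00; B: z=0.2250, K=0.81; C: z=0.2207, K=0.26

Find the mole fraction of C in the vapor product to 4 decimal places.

Material balance + equilibrium reduce to Σ zᵢ(Kᵢ−1)/(1+ψ(Kᵢ−1)) = 0.
Check two-phase: ΣzᵢKᵢ = 2.4568 > 1 and Σzᵢ/Kᵢ = 1.2652 > 1, so g(0) = 1.4568 > 0 and g(1) = -0.2652 < 0.
Newton iteration, ψ⁰ = 0.48:
  ψ = 0.4800: g = 0.38119, g' = -1.1384 → ψ = 0.8148
  ψ = 0.8148: g = 0.02083, g' = -1.1986 → ψ = 0.8322
  ψ = 0.8322: g = -0.00034, g' = -1.2384 → ψ = 0.8319
Converged at ψ = 0.8319.
Compositions from xᵢ = zᵢ/(1+ψ(Kᵢ−1)), yᵢ = Kᵢxᵢ:
  A: x = 0.1586, y = 0.6342
  B: x = 0.2672, y = 0.2165
  C: x = 0.5742, y = 0.1493

y_C = 0.1493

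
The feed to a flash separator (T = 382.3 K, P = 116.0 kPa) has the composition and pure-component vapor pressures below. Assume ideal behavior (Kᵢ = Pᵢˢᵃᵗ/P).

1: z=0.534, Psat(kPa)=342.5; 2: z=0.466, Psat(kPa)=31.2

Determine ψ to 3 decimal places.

ψ = 0.492

Raoult's law: Kᵢ = Pᵢˢᵃᵗ/P = Pᵢˢᵃᵗ/116.0.
  K_1 = 342.5/116.0 = 2.95259, K_2 = 31.2/116.0 = 0.26897
Newton–Raphson from ψ = 0.6:
  ψ = 0.600: g = -0.1267, g' = -1.222 → ψ = 0.496
  ψ = 0.496: g = -0.0051, g' = -1.138 → ψ = 0.492
Converged at ψ = 0.492.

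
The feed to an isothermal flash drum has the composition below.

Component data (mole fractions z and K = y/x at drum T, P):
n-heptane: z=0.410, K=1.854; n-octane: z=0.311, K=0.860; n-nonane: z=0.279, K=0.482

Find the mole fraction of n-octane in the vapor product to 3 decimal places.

y_n-octane = 0.288

Iterate (Newton) starting at β = 0.7:
  β = 0.700: g = -0.0559, g' = -0.309 → β = 0.519
  β = 0.519: g = -0.0020, g' = -0.291 → β = 0.512
Converged at β = 0.512.
Compositions from xᵢ = zᵢ/(1+β(Kᵢ−1)), yᵢ = Kᵢxᵢ:
  n-heptane: x = 0.285, y = 0.529
  n-octane: x = 0.335, y = 0.288
  n-nonane: x = 0.380, y = 0.183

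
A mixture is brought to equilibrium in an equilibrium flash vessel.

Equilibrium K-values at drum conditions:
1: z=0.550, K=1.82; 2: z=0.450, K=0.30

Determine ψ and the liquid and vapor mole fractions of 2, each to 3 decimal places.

ψ = 0.237, x_2 = 0.539, y_2 = 0.162

Material balance + equilibrium reduce to Σ zᵢ(Kᵢ−1)/(1+ψ(Kᵢ−1)) = 0.
Check two-phase: ΣzᵢKᵢ = 1.136 > 1 and Σzᵢ/Kᵢ = 1.802 > 1, so g(0) = 0.136 > 0 and g(1) = -0.802 < 0.
Newton–Raphson from ψ = 0.37:
  ψ = 0.370: g = -0.0791, g' = -0.619 → ψ = 0.242
  ψ = 0.242: g = -0.0031, g' = -0.577 → ψ = 0.237
Converged at ψ = 0.237.
Compositions from xᵢ = zᵢ/(1+ψ(Kᵢ−1)), yᵢ = Kᵢxᵢ:
  1: x = 0.461, y = 0.838
  2: x = 0.539, y = 0.162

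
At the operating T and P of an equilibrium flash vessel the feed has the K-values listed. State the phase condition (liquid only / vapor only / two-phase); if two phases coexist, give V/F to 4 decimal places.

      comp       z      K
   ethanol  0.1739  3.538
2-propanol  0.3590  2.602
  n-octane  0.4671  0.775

ΣzᵢKᵢ = 1.9114; Σzᵢ/Kᵢ = 0.7898.
Since Σzᵢ/Kᵢ < 1 the mixture is above its dew point — single vapor phase.

vapor only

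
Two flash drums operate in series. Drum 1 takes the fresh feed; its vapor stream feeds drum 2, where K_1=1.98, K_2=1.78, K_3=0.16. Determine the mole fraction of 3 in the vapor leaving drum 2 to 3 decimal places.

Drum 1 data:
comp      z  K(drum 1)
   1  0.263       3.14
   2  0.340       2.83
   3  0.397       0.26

y_3 (drum 2) = 0.081

Drum 1:
Rachford–Rice: g(ψ₁) = Σ zᵢ(Kᵢ−1)/(1+ψ₁(Kᵢ−1)) = 0.
g(0) = ΣzᵢKᵢ − 1 = 0.891 and g(1) = 1 − Σzᵢ/Kᵢ = -0.731, so a root lies in (0, 1).
Newton iteration, ψ₁⁰ = 0.62:
  ψ₁ = 0.620: g = -0.0095, g' = -1.215 → ψ₁ = 0.612
Converged at ψ₁ = 0.612.
Drum-1 compositions:
  1: x = 0.114, y = 0.357
  2: x = 0.160, y = 0.454
  3: x = 0.726, y = 0.189
Drum-2 feed = drum-1 vapor: z₂ = (0.3575, 0.4538, 0.1887).
Drum 2:
Let ψ₂ = V/F and solve Σ zᵢ(Kᵢ−1)/(1+ψ₂(Kᵢ−1)) = 0.
Feasibility: ΣzᵢKᵢ = 1.546, Σzᵢ/Kᵢ = 1.615 — both > 1, two phases present.
Newton iteration, ψ₂⁰ = 0.5:
  ψ₂ = 0.500: g = 0.2165, g' = -0.693 → ψ₂ = 0.812
  ψ₂ = 0.812: g = -0.0871, g' = -1.529 → ψ₂ = 0.755
  ψ₂ = 0.755: g = -0.0095, g' = -1.219 → ψ₂ = 0.747
Converged at ψ₂ = 0.747.
  1: x = 0.206, y = 0.409
  2: x = 0.287, y = 0.510
  3: x = 0.507, y = 0.081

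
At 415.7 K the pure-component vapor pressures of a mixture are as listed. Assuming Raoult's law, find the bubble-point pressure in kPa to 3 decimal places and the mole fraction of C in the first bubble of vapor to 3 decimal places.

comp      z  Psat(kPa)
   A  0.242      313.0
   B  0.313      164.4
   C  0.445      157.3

At the bubble point ψ → 0, so ΣzᵢKᵢ = 1 with Kᵢ = Pᵢˢᵃᵗ/P ⇒ P = ΣzᵢPᵢˢᵃᵗ.
P = 0.242·313.0 + 0.313·164.4 + 0.445·157.3 = 197.202 kPa
yᵢ = zᵢPᵢˢᵃᵗ/P ⇒ y_C = 0.445·157.3/197.202 = 0.355

Pbub = 197.202 kPa, y_C = 0.355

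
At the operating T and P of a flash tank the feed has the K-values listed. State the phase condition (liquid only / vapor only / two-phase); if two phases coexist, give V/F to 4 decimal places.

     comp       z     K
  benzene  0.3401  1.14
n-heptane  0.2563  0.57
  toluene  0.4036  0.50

ΣzᵢKᵢ = 0.7356; Σzᵢ/Kᵢ = 1.5552.
Since ΣzᵢKᵢ < 1 the mixture is below its bubble point — single liquid phase.

liquid only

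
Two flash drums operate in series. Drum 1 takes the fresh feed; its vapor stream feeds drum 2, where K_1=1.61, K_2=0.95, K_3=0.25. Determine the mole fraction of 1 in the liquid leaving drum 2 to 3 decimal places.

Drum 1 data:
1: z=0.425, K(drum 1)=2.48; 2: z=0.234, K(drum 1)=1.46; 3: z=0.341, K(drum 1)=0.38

x_1 (drum 2) = 0.417

Drum 1:
Rachford–Rice: g(ψ₁) = Σ zᵢ(Kᵢ−1)/(1+ψ₁(Kᵢ−1)) = 0.
Feasibility: ΣzᵢKᵢ = 1.525, Σzᵢ/Kᵢ = 1.229 — both > 1, two phases present.
Newton–Raphson from ψ₁ = 0.5:
  ψ₁ = 0.500: g = 0.1426, g' = -0.616 → ψ₁ = 0.732
  ψ₁ = 0.732: g = -0.0044, g' = -0.681 → ψ₁ = 0.725
Converged at ψ₁ = 0.725.
Drum-1 compositions:
  1: x = 0.205, y = 0.508
  2: x = 0.175, y = 0.256
  3: x = 0.620, y = 0.235
Drum-2 feed = drum-1 vapor: z₂ = (0.5084, 0.2562, 0.2354).
Drum 2:
Newton iteration, ψ₂⁰ = 0.37:
  ψ₂ = 0.370: g = -0.0044, g' = -0.380 → ψ₂ = 0.358
Converged at ψ₂ = 0.358.
  1: x = 0.417, y = 0.672
  2: x = 0.261, y = 0.248
  3: x = 0.322, y = 0.080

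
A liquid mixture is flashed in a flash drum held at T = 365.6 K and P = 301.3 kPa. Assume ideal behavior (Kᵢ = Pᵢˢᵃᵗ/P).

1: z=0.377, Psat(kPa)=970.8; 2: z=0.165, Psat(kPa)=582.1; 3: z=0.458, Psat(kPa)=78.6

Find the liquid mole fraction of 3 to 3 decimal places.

x_3 = 0.700

Raoult's law: Kᵢ = Pᵢˢᵃᵗ/P = Pᵢˢᵃᵗ/301.3.
  K_1 = 970.8/301.3 = 3.22204, K_2 = 582.1/301.3 = 1.93196, K_3 = 78.6/301.3 = 0.26087
Rachford–Rice: g(ψ) = Σ zᵢ(Kᵢ−1)/(1+ψ(Kᵢ−1)) = 0.
Check two-phase: ΣzᵢKᵢ = 1.653 > 1 and Σzᵢ/Kᵢ = 1.958 > 1, so g(0) = 0.653 > 0 and g(1) = -0.958 < 0.
Newton iteration, ψ⁰ = 0.5:
  ψ = 0.500: g = -0.0352, g' = -1.114 → ψ = 0.468
Converged at ψ = 0.468.
Compositions from xᵢ = zᵢ/(1+ψ(Kᵢ−1)), yᵢ = Kᵢxᵢ:
  1: x = 0.185, y = 0.595
  2: x = 0.115, y = 0.222
  3: x = 0.700, y = 0.183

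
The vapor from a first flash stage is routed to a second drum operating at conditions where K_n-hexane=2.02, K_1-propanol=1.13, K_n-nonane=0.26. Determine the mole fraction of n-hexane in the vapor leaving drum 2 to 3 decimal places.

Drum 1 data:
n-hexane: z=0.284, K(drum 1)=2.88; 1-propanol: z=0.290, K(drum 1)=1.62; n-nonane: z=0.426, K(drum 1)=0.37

y_n-hexane (drum 2) = 0.521

Drum 1:
Newton iteration, ψ₁⁰ = 0.5:
  ψ₁ = 0.500: g = 0.0207, g' = -0.692 → ψ₁ = 0.530
Converged at ψ₁ = 0.530.
Drum-1 compositions:
  n-hexane: x = 0.142, y = 0.410
  1-propanol: x = 0.218, y = 0.354
  n-nonane: x = 0.639, y = 0.237
Drum-2 feed = drum-1 vapor: z₂ = (0.4098, 0.3536, 0.2366).
Drum 2:
Material balance + equilibrium reduce to Σ zᵢ(Kᵢ−1)/(1+ψ₂(Kᵢ−1)) = 0.
Feasibility: ΣzᵢKᵢ = 1.289, Σzᵢ/Kᵢ = 1.426 — both > 1, two phases present.
Newton–Raphson from ψ₂ = 0.5:
  ψ₂ = 0.500: g = 0.0421, g' = -0.519 → ψ₂ = 0.581
  ψ₂ = 0.581: g = -0.0020, g' = -0.572 → ψ₂ = 0.578
Converged at ψ₂ = 0.578.
  n-hexane: x = 0.258, y = 0.521
  1-propanol: x = 0.329, y = 0.372
  n-nonane: x = 0.413, y = 0.107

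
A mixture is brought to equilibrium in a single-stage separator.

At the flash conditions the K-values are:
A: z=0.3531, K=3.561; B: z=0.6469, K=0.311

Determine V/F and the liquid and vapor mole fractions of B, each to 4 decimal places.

Binary case is linear: z₁(K₁−1)(1+V/F(K₂−1)) + z₂(K₂−1)(1+V/F(K₁−1)) = 0
⇒ V/F = [z₁(K₁−1)+z₂(K₂−1)] / [−(K₁−1)(K₂−1)] = 0.45858/1.76453 = 0.2599
Compositions from xᵢ = zᵢ/(1+V/F(Kᵢ−1)), yᵢ = Kᵢxᵢ:
  A: x = 0.2120, y = 0.7549
  B: x = 0.7880, y = 0.2451

V/F = 0.2599, x_B = 0.7880, y_B = 0.2451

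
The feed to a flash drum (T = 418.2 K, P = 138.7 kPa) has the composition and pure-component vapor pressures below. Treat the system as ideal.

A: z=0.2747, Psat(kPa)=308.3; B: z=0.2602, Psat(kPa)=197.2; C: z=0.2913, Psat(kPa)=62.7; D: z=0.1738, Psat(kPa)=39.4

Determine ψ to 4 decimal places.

ψ = 0.2880

Raoult's law: Kᵢ = Pᵢˢᵃᵗ/P = Pᵢˢᵃᵗ/138.7.
  K_A = 308.3/138.7 = 2.222783, K_B = 197.2/138.7 = 1.421774, K_C = 62.7/138.7 = 0.452055, K_D = 39.4/138.7 = 0.284066
Material balance + equilibrium reduce to Σ zᵢ(Kᵢ−1)/(1+ψ(Kᵢ−1)) = 0.
Feasibility: ΣzᵢKᵢ = 1.1616, Σzᵢ/Kᵢ = 1.5628 — both > 1, two phases present.
Newton–Raphson from ψ = 0.59:
  ψ = 0.5900: g = -0.16829, g' = -0.6263 → ψ = 0.3213
  ψ = 0.3213: g = -0.01752, g' = -0.5267 → ψ = 0.2880
Converged at ψ = 0.2880.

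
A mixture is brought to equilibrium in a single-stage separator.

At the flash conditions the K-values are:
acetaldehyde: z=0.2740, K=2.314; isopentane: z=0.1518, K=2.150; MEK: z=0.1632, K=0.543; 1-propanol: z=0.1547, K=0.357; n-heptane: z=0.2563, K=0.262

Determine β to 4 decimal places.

Rachford–Rice: g(β) = Σ zᵢ(Kᵢ−1)/(1+β(Kᵢ−1)) = 0.
Check two-phase: ΣzᵢKᵢ = 1.1714 > 1 and Σzᵢ/Kᵢ = 1.9011 > 1, so g(0) = 0.1714 > 0 and g(1) = -0.9011 < 0.
Iterate (Newton) starting at β = 0.47:
  β = 0.4700: g = -0.19124, g' = -0.7793 → β = 0.2246
  β = 0.2246: g = -0.00937, g' = -0.7391 → β = 0.2119
Converged at β = 0.2119.

β = 0.2119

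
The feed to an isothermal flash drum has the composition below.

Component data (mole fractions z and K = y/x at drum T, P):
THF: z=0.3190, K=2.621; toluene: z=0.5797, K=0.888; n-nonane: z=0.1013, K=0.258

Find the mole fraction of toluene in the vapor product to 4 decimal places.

y_toluene = 0.5609

Rachford–Rice: g(ψ) = Σ zᵢ(Kᵢ−1)/(1+ψ(Kᵢ−1)) = 0.
Check two-phase: ΣzᵢKᵢ = 1.3770 > 1 and Σzᵢ/Kᵢ = 1.1672 > 1, so g(0) = 0.3770 > 0 and g(1) = -0.1672 < 0.
Iterate (Newton) starting at ψ = 0.5:
  ψ = 0.5000: g = 0.09733, g' = -0.4048 → ψ = 0.7404
  ψ = 0.7404: g = -0.00259, g' = -0.4565 → ψ = 0.7348
  ψ = 0.7348: g = -0.00001, g' = -0.4529 → ψ = 0.7347
Converged at ψ = 0.7347.
Compositions from xᵢ = zᵢ/(1+ψ(Kᵢ−1)), yᵢ = Kᵢxᵢ:
  THF: x = 0.1456, y = 0.3816
  toluene: x = 0.6317, y = 0.5609
  n-nonane: x = 0.2227, y = 0.0575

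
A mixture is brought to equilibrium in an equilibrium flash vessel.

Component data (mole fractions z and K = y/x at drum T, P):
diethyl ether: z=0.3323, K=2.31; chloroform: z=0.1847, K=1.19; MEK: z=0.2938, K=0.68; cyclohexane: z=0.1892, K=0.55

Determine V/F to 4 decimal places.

V/F = 0.7434

Rachford–Rice: g(V/F) = Σ zᵢ(Kᵢ−1)/(1+V/F(Kᵢ−1)) = 0.
g(0) = ΣzᵢKᵢ − 1 = 0.2913 and g(1) = 1 − Σzᵢ/Kᵢ = -0.0751, so a root lies in (0, 1).
Iterate (Newton) starting at V/F = 0.5:
  V/F = 0.5000: g = 0.07330, g' = -0.3202 → V/F = 0.7289
  V/F = 0.7289: g = 0.00419, g' = -0.2904 → V/F = 0.7433
  V/F = 0.7433: g = 0.00000, g' = -0.2898 → V/F = 0.7434
Converged at V/F = 0.7434.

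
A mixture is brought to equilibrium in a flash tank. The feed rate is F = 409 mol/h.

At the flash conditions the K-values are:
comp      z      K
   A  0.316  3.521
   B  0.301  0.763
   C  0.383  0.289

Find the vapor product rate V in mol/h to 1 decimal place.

Rachford–Rice: g(β) = Σ zᵢ(Kᵢ−1)/(1+β(Kᵢ−1)) = 0.
Check two-phase: ΣzᵢKᵢ = 1.453 > 1 and Σzᵢ/Kᵢ = 1.810 > 1, so g(0) = 0.453 > 0 and g(1) = -0.810 < 0.
Newton–Raphson from β = 0.31:
  β = 0.310: g = 0.0209, g' = -0.971 → β = 0.331
  β = 0.331: g = 0.0003, g' = -0.947 → β = 0.332
Converged at β = 0.332.
Then V = β·F = 0.3318·409 = 135.7 mol/h and L = F − V = 273.3 mol/h.

V = 135.7 mol/h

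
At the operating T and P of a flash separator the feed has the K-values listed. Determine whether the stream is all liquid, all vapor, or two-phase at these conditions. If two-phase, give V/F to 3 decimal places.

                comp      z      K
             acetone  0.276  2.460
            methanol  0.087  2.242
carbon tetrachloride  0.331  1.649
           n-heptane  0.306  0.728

ΣzᵢKᵢ = 1.643; Σzᵢ/Kᵢ = 0.772.
Since Σzᵢ/Kᵢ < 1 the mixture is above its dew point — single vapor phase.

all vapor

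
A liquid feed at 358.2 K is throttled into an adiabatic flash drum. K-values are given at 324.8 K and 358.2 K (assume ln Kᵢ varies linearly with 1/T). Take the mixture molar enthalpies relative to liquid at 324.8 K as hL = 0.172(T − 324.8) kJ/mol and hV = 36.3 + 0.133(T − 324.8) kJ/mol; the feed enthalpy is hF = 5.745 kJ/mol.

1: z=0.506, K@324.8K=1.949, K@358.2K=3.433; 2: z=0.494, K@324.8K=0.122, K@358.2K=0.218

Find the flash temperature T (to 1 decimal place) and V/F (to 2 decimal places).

Adiabatic flash: solve Rachford–Rice at each trial T, then check hF = ψ·hV(T) + (1−ψ)·hL(T).
  T = 324.8 K: K = (1.949, 0.122), RR gives ψ = 0.056, H_out = 2.024 kJ/mol
  T = 358.2 K: K = (3.433, 0.218), RR gives ψ = 0.444, H_out = 21.284 kJ/mol
  T = 341.5 K: K = (2.623, 0.165), RR gives ψ = 0.302, H_out = 13.633 kJ/mol
  T = 333.1 K: K = (2.267, 0.142), RR gives ψ = 0.200, H_out = 8.633 kJ/mol
  T = 329.0 K: K = (2.106, 0.132), RR gives ψ = 0.136, H_out = 5.651 kJ/mol
  T = 331.1 K: K = (2.188, 0.137), RR gives ψ = 0.171, H_out = 7.235 kJ/mol
Linear interpolation between T = 329.0 (H_out = 5.651) and T = 331.1 (H_out = 7.235) on hF = 5.745 gives T ≈ 329.1 K, at which ψ = 0.14.

T = 329.1 K, V/F = 0.14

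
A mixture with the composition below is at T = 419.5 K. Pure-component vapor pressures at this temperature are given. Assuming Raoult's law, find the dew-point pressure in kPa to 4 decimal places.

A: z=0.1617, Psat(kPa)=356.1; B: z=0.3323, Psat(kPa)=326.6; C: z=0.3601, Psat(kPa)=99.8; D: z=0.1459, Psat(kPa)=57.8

At the dew point ψ → 1, so Σzᵢ/Kᵢ = 1 with Kᵢ = Pᵢˢᵃᵗ/P ⇒ 1/P = Σzᵢ/Pᵢˢᵃᵗ.
1/P = 0.1617/356.1 + 0.3323/326.6 + 0.3601/99.8 + 0.1459/57.8 = 0.0076040 ⇒ P = 131.5101 kPa

Pdew = 131.5101 kPa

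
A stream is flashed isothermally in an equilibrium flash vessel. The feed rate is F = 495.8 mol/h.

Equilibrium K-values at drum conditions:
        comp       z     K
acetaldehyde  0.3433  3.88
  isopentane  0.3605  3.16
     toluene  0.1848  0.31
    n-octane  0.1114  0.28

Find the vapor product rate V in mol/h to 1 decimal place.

V = 437.9 mol/h

Material balance + equilibrium reduce to Σ zᵢ(Kᵢ−1)/(1+β(Kᵢ−1)) = 0.
Feasibility: ΣzᵢKᵢ = 2.5597, Σzᵢ/Kᵢ = 1.1965 — both > 1, two phases present.
Iterate (Newton) starting at β = 0.48:
  β = 0.4800: g = 0.48408, g' = -1.2387 → β = 0.8708
  β = 0.8708: g = 0.01764, g' = -1.4014 → β = 0.8834
  β = 0.8834: g = -0.00023, g' = -1.4386 → β = 0.8832
Converged at β = 0.8832.
Then V = β·F = 0.8832·495.8 = 437.9 mol/h and L = F − V = 57.9 mol/h.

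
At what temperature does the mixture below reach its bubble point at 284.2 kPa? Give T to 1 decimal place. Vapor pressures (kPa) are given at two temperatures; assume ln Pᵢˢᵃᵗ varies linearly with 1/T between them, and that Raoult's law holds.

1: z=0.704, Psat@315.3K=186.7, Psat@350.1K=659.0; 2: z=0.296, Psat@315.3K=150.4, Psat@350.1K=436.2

Bubble-point temperature: ΣzᵢPᵢˢᵃᵗ(T) = P. Interpolate ln Pᵢˢᵃᵗ = aᵢ + bᵢ/T.
  T = 315.3 K: ΣzᵢPᵢˢᵃᵗ = 175.96 kPa
  T = 350.1 K: ΣzᵢPᵢˢᵃᵗ = 593.05 kPa
  T = 332.7 K: ΣzᵢPᵢˢᵃᵗ = 333.17 kPa
  T = 324.0 K: ΣzᵢPᵢˢᵃᵗ = 244.15 kPa
  T = 328.4 K: ΣzᵢPᵢˢᵃᵗ = 286.29 kPa
  T = 326.2 K: ΣzᵢPᵢˢᵃᵗ = 264.52 kPa
Interpolating between 326.2 K and 328.4 K gives T ≈ 328.2 K.

T = 328.2 K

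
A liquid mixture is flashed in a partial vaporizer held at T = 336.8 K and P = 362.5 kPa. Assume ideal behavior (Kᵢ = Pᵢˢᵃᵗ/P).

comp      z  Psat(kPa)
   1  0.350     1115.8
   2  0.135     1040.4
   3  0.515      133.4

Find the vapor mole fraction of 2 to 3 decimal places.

y_2 = 0.198

Raoult's law: Kᵢ = Pᵢˢᵃᵗ/P = Pᵢˢᵃᵗ/362.5.
  K_1 = 1115.8/362.5 = 3.07807, K_2 = 1040.4/362.5 = 2.87007, K_3 = 133.4/362.5 = 0.36800
Let ψ = V/F and solve Σ zᵢ(Kᵢ−1)/(1+ψ(Kᵢ−1)) = 0.
Feasibility: ΣzᵢKᵢ = 1.654, Σzᵢ/Kᵢ = 1.560 — both > 1, two phases present.
Newton iteration, ψ⁰ = 0.58:
  ψ = 0.580: g = -0.0629, g' = -0.932 → ψ = 0.513
  ψ = 0.513: g = -0.0003, g' = -0.928 → ψ = 0.512
Converged at ψ = 0.512.
Compositions from xᵢ = zᵢ/(1+ψ(Kᵢ−1)), yᵢ = Kᵢxᵢ:
  1: x = 0.170, y = 0.522
  2: x = 0.069, y = 0.198
  3: x = 0.762, y = 0.280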